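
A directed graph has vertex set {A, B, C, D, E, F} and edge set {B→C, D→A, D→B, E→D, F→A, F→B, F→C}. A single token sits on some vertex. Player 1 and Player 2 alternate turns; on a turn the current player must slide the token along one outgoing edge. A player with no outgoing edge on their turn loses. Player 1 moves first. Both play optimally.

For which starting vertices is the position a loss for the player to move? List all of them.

A, C, E

Build the W/L table. Terminal = L. A non-terminal position is W if it has a move to some L; otherwise it is L.
Every edge goes from a vertex to one that appears earlier in the order C, A, B, F, D, E, so processing vertices in that order labels each vertex after all of its successors.
C: no outgoing edge → L
A: no outgoing edge → L
B: reaches L-position C → W
F: reaches L-position A → W
D: reaches L-position A → W
E: only reaches D(W), which is W → L
Reading off the rows marked L gives the requested list; there are 3 such vertices.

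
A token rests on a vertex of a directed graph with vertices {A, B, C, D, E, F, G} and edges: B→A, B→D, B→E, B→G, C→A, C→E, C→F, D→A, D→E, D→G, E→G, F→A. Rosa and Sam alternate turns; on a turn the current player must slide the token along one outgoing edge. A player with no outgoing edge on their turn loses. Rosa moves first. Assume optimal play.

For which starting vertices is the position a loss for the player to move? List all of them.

A, G

Positions with no move are L. A position that does have a move is losing for the player to move precisely when every available move leads to a winning position for the opponent. Fill in the labels:
Every edge goes from a vertex to one that appears earlier in the order G, A, E, D, F, C, B, so processing vertices in that order labels each vertex after all of its successors.
G: no outgoing edge → L
A: no outgoing edge → L
E: can move to G, which is L ⇒ W
D: can move to A, which is L ⇒ W
F: can move to A, which is L ⇒ W
C: can move to A, which is L ⇒ W
B: can move to A, which is L ⇒ W
Reading off the rows marked L gives the requested list; there are 2 such vertices.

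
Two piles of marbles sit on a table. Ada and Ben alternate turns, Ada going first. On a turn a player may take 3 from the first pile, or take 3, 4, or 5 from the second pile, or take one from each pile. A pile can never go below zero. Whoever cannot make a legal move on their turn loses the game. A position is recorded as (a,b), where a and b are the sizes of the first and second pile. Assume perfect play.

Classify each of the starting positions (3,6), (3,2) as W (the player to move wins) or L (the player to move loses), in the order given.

(3,6): L, (3,2): W

Classify positions by backward induction: terminal positions (no move available) are L. From any other position, the mover wins iff some move reaches an L.
No move ever increases a pile, so every position that can arise here has a ≤ 3 and b ≤ 6; it is enough to label the cells with 0 ≤ a ≤ 3 and 0 ≤ b ≤ 6.
Every move lowers a or b (never raises either), so fill the grid row by row in increasing a, and left to right within a row: each cell's successors are then already labelled.
      b=0  b=1  b=2  b=3  b=4  b=5  b=6
a=0:    L    L    L    W    W    W    W
a=1:    L    W    W    W    W    W    L
a=2:    L    W    L    W    W    W    W
a=3:    W    W    W    W    L    L    L
Cells with no legal move (terminal, hence L): (0,0), (0,1), (0,2), (1,0), (2,0).
The remaining L cells, each justified by listing all of its moves:
(1,6): moves to (1,3)(W), (1,2)(W), (1,1)(W), (0,5)(W); every one is W ⇒ L
(2,2): the only move is to (1,1)(W), a W ⇒ L
(3,4): moves to (0,4)(W), (3,1)(W), (3,0)(W), (2,3)(W); every one is W ⇒ L
(3,5): moves to (0,5)(W), (3,2)(W), (3,1)(W), (3,0)(W), (2,4)(W); every one is W ⇒ L
(3,6): moves to (0,6)(W), (3,3)(W), (3,2)(W), (3,1)(W), (2,5)(W); every one is W ⇒ L
Every other cell has at least one move into one of the L cells above, so it is W.
(3,6): one of the L cells justified above, so L
(3,2): the move to (0,2) reaches an L cell, so W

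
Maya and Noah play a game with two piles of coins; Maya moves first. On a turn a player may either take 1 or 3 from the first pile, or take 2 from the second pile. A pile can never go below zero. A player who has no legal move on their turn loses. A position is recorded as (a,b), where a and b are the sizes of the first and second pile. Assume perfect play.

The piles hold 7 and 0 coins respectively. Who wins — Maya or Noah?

Maya wins.

Use the standard recursion: the mover loses at a terminal position; elsewhere, the mover wins exactly when some move hands the opponent an L position.
No move ever increases a pile, so every position that can arise here has a ≤ 7 and b ≤ 0; it is enough to label the cells with 0 ≤ a ≤ 7 and 0 ≤ b ≤ 0.
Every move lowers a or b (never raises either), so fill the grid row by row in increasing a, and left to right within a row: each cell's successors are then already labelled.
      b=0
a=0:    L
a=1:    W
a=2:    L
a=3:    W
a=4:    L
a=5:    W
a=6:    L
a=7:    W
Cells with no legal move (terminal, hence L): (0,0).
The remaining L cells, each justified by listing all of its moves:
(2,0): the only move is to (1,0)(W), a W ⇒ L
(4,0): moves to (3,0)(W), (1,0)(W); every one is W ⇒ L
(6,0): moves to (5,0)(W), (3,0)(W); every one is W ⇒ L
Every other cell has at least one move into one of the L cells above, so it is W.
The starting position (7,0) is W: Maya should move to (6,0), handing over an L position.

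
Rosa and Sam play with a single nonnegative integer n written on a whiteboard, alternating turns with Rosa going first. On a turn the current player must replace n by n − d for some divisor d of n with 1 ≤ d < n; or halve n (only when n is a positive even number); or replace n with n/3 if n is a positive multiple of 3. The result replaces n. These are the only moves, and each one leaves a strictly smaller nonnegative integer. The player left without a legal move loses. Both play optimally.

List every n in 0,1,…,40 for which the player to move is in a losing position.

Use the standard recursion: the mover loses at a terminal position; elsewhere, the mover wins exactly when some move hands the opponent an L position.
n=0: no move → L
n=1: no move → L
n=2: can move to 1, which is L ⇒ W
n=3: can move to 1, which is L ⇒ W
n=4: moves to 2(W), 3(W); every one is W ⇒ L
n=5: can move to 4, which is L ⇒ W
n=6: can move to 4, which is L ⇒ W
n=7: the only move is to 6(W), a W ⇒ L
n=8: can move to 4, which is L ⇒ W
n=9: moves to 3(W), 6(W), 8(W); every one is W ⇒ L
n=10: can move to 9, which is L ⇒ W
n=11: the only move is to 10(W), a W ⇒ L
n=12: can move to 4, which is L ⇒ W
n=13: the only move is to 12(W), a W ⇒ L
n=14: can move to 7, which is L ⇒ W
n=15: moves to 5(W), 10(W), 12(W), 14(W); every one is W ⇒ L
n=16: can move to 15, which is L ⇒ W
n=17: the only move is to 16(W), a W ⇒ L
n=18: can move to 9, which is L ⇒ W
n=19: the only move is to 18(W), a W ⇒ L
n=20: can move to 15, which is L ⇒ W
n=21: can move to 7, which is L ⇒ W
n=22: can move to 11, which is L ⇒ W
n=23: the only move is to 22(W), a W ⇒ L
n=24: can move to 23, which is L ⇒ W
n=25: moves to 20(W), 24(W); every one is W ⇒ L
n=26: can move to 13, which is L ⇒ W
n=27: can move to 9, which is L ⇒ W
n=28: moves to 14(W), 21(W), 24(W), 26(W), 27(W); every one is W ⇒ L
n=29: can move to 28, which is L ⇒ W
n=30: can move to 15, which is L ⇒ W
n=31: the only move is to 30(W), a W ⇒ L
n=32: can move to 28, which is L ⇒ W
n=33: can move to 11, which is L ⇒ W
n=34: can move to 17, which is L ⇒ W
n=35: can move to 28, which is L ⇒ W
n=36: moves to 12(W), 18(W), 24(W), 27(W), 30(W), 32(W), 33(W), 34(W), 35(W); every one is W ⇒ L
n=37: can move to 36, which is L ⇒ W
n=38: can move to 19, which is L ⇒ W
n=39: can move to 13, which is L ⇒ W
n=40: can move to 36, which is L ⇒ W
The losing starting values of n are exactly the entries labelled L in this table (15 of them).

0, 1, 4, 7, 9, 11, 13, 15, 17, 19, 23, 25, 28, 31, 36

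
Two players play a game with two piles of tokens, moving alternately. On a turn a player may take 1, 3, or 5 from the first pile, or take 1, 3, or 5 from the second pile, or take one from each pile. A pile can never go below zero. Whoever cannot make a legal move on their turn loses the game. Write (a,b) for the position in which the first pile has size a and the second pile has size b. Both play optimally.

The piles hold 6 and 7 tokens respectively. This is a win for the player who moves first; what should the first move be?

Move to (6,6).

Work bottom-up. With no move the player to move loses. Otherwise the position is W if at least one move leads to an L position for the opponent, and L if every move leads to a W.
No move ever increases a pile, so every position that can arise here has a ≤ 6 and b ≤ 7; it is enough to label the cells with 0 ≤ a ≤ 6 and 0 ≤ b ≤ 7.
Every move lowers a or b (never raises either), so fill the grid row by row in increasing a, and left to right within a row: each cell's successors are then already labelled.
      b=0  b=1  b=2  b=3  b=4  b=5  b=6  b=7
a=0:    L    W    L    W    L    W    L    W
a=1:    W    W    W    W    W    W    W    W
a=2:    L    W    L    W    L    W    L    W
a=3:    W    W    W    W    W    W    W    W
a=4:    L    W    L    W    L    W    L    W
a=5:    W    W    W    W    W    W    W    W
a=6:    L    W    L    W    L    W    L    W
Cells with no legal move (terminal, hence L): (0,0).
The remaining L cells, each justified by listing all of its moves:
(0,2): L (sole option (0,1)(W) is W)
(0,4): L (options (0,3)(W), (0,1)(W) are all W)
(0,6): L (options (0,5)(W), (0,3)(W), (0,1)(W) are all W)
(2,0): L (sole option (1,0)(W) is W)
(2,2): L (options (1,2)(W), (2,1)(W), (1,1)(W) are all W)
(2,4): L (options (1,4)(W), (2,3)(W), (2,1)(W), (1,3)(W) are all W)
(2,6): L (options (1,6)(W), (2,5)(W), (2,3)(W), (2,1)(W), (1,5)(W) are all W)
(4,0): L (options (3,0)(W), (1,0)(W) are all W)
(4,2): L (options (3,2)(W), (1,2)(W), (4,1)(W), (3,1)(W) are all W)
(4,4): L (options (3,4)(W), (1,4)(W), (4,3)(W), (4,1)(W), (3,3)(W) are all W)
(4,6): L (options (3,6)(W), (1,6)(W), (4,5)(W), (4,3)(W), (4,1)(W), (3,5)(W) are all W)
(6,0): L (options (5,0)(W), (3,0)(W), (1,0)(W) are all W)
(6,2): L (options (5,2)(W), (3,2)(W), (1,2)(W), (6,1)(W), (5,1)(W) are all W)
(6,4): L (options (5,4)(W), (3,4)(W), (1,4)(W), (6,3)(W), (6,1)(W), (5,3)(W) are all W)
(6,6): L (options (5,6)(W), (3,6)(W), (1,6)(W), (6,5)(W), (6,3)(W), (6,1)(W), (5,5)(W) are all W)
Every other cell has at least one move into one of the L cells above, so it is W.
From (6,7), the L positions reachable in one move are: (6,6), (6,4), (6,2). Any move reaching one of these is winning.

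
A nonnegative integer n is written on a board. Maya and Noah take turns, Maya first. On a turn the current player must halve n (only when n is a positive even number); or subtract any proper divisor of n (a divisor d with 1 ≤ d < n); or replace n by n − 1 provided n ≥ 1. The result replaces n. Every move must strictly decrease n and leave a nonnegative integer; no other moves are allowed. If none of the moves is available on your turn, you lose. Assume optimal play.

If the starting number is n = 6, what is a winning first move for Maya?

Move to 5.

Compute win/loss labels from the base case upward. A position with no move is L. Any other position is W if it can reach an L in one move, else L.
n=0: no move → L
n=1: can move to 0, which is L ⇒ W
n=2: the only move is to 1(W), a W ⇒ L
n=3: can move to 2, which is L ⇒ W
n=4: can move to 2, which is L ⇒ W
n=5: the only move is to 4(W), a W ⇒ L
n=6: can move to 5, which is L ⇒ W
From 6, the L positions reachable in one move are: 5.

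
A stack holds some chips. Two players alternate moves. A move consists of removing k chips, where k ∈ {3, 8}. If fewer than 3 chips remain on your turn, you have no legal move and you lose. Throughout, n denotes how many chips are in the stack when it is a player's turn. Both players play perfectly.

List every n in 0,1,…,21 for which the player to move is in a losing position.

0, 1, 2, 6, 7, 11, 12, 13, 17, 18

Classify positions by backward induction: terminal positions (no move available) are L. From any other position, the mover wins iff some move reaches an L.
n=0: no move → L
n=1: no move → L
n=2: no move → L
n=3: W (go to 0, an L position)
n=4: W (go to 1, an L position)
n=5: W (go to 2, an L position)
n=6: L (sole option 3(W) is W)
n=7: L (sole option 4(W) is W)
n=8: W (go to 0, an L position)
n=9: W (go to 6, an L position)
n=10: W (go to 7, an L position)
n=11: L (options 8(W), 3(W) are all W)
n=12: L (options 9(W), 4(W) are all W)
n=13: L (options 10(W), 5(W) are all W)
n=14: W (go to 11, an L position)
n=15: W (go to 12, an L position)
n=16: W (go to 13, an L position)
n=17: L (options 14(W), 9(W) are all W)
n=18: L (options 15(W), 10(W) are all W)
n=19: W (go to 11, an L position)
n=20: W (go to 17, an L position)
n=21: W (go to 18, an L position)
Reading off the rows marked L gives the requested list; there are 10 such values of n.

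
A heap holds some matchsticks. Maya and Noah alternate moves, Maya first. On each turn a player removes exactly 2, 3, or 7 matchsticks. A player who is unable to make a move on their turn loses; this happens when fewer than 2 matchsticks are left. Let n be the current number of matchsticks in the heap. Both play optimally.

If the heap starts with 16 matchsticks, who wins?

Use the standard recursion: the mover loses at a terminal position; elsewhere, the mover wins exactly when some move hands the opponent an L position.
n=0: no move → L
n=1: no move → L
n=2: reaches L-position 0 → W
n=3: reaches L-position 1 → W
n=4: reaches L-position 1 → W
n=5: only reaches 3(W), 2(W), all W → L
n=6: only reaches 4(W), 3(W), all W → L
n=7: reaches L-position 5 → W
n=8: reaches L-position 6 → W
n=9: reaches L-position 6 → W
n=10: only reaches 8(W), 7(W), 3(W), all W → L
n=11: only reaches 9(W), 8(W), 4(W), all W → L
n=12: reaches L-position 10 → W
n=13: reaches L-position 11 → W
n=14: reaches L-position 11 → W
n=15: only reaches 13(W), 12(W), 8(W), all W → L
n=16: only reaches 14(W), 13(W), 9(W), all W → L
The starting position 16 is L: whatever Maya does, the opponent receives a W position.

Noah wins.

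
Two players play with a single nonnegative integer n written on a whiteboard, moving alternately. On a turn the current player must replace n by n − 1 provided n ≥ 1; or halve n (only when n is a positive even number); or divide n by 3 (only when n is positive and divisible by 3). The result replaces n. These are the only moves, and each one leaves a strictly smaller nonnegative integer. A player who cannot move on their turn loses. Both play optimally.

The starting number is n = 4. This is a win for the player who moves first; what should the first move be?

Move to 2.

Compute win/loss labels from the base case upward. A position with no move is L. Any other position is W if it can reach an L in one move, else L.
n=0: no move → L
n=1: reaches L-position 0 → W
n=2: only reaches 1(W), which is W → L
n=3: reaches L-position 2 → W
n=4: reaches L-position 2 → W
From 4, the L positions reachable in one move are: 2.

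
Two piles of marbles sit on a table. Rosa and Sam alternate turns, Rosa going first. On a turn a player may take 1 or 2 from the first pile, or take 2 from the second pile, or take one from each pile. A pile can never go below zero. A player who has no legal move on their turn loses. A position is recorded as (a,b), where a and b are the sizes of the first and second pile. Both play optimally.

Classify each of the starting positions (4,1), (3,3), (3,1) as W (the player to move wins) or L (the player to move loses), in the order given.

(4,1): W, (3,3): W, (3,1): L

Work bottom-up. With no move the player to move loses. Otherwise the position is W if at least one move leads to an L position for the opponent, and L if every move leads to a W.
No move ever increases a pile, so every position that can arise here has a ≤ 4 and b ≤ 3; it is enough to label the cells with 0 ≤ a ≤ 4 and 0 ≤ b ≤ 3.
Every move lowers a or b (never raises either), so fill the grid row by row in increasing a, and left to right within a row: each cell's successors are then already labelled.
      b=0  b=1  b=2  b=3
a=0:    L    L    W    W
a=1:    W    W    W    L
a=2:    W    W    L    W
a=3:    L    L    W    W
a=4:    W    W    W    L
Cells with no legal move (terminal, hence L): (0,0), (0,1).
The remaining L cells, each justified by listing all of its moves:
(1,3): L (options (0,3)(W), (1,1)(W), (0,2)(W) are all W)
(2,2): L (options (1,2)(W), (0,2)(W), (2,0)(W), (1,1)(W) are all W)
(3,0): L (options (2,0)(W), (1,0)(W) are all W)
(3,1): L (options (2,1)(W), (1,1)(W), (2,0)(W) are all W)
(4,3): L (options (3,3)(W), (2,3)(W), (4,1)(W), (3,2)(W) are all W)
Every other cell has at least one move into one of the L cells above, so it is W.
(4,1): the move to (3,1) reaches an L cell, so W
(3,3): the move to (1,3) reaches an L cell, so W
(3,1): one of the L cells justified above, so L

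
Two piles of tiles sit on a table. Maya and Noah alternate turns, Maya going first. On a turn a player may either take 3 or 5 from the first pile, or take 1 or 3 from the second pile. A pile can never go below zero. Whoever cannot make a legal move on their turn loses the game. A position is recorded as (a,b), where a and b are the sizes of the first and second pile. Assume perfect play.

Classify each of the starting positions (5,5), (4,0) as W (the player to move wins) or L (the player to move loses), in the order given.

Label each position W (a win for the player to move) or L (a loss). A position with no legal move is L; any other position is W exactly when some move reaches an L, and L when every move reaches a W.
No move ever increases a pile, so every position that can arise here has a ≤ 5 and b ≤ 5; it is enough to label the cells with 0 ≤ a ≤ 5 and 0 ≤ b ≤ 5.
Every move lowers a or b (never raises either), so fill the grid row by row in increasing a, and left to right within a row: each cell's successors are then already labelled.
      b=0  b=1  b=2  b=3  b=4  b=5
a=0:    L    W    L    W    L    W
a=1:    L    W    L    W    L    W
a=2:    L    W    L    W    L    W
a=3:    W    L    W    L    W    L
a=4:    W    L    W    L    W    L
a=5:    W    L    W    L    W    L
Cells with no legal move (terminal, hence L): (0,0), (1,0), (2,0).
The remaining L cells, each justified by listing all of its moves:
(0,2): L (sole option (0,1)(W) is W)
(0,4): L (options (0,3)(W), (0,1)(W) are all W)
(1,2): L (sole option (1,1)(W) is W)
(1,4): L (options (1,3)(W), (1,1)(W) are all W)
(2,2): L (sole option (2,1)(W) is W)
(2,4): L (options (2,3)(W), (2,1)(W) are all W)
(3,1): L (options (0,1)(W), (3,0)(W) are all W)
(3,3): L (options (0,3)(W), (3,2)(W), (3,0)(W) are all W)
(3,5): L (options (0,5)(W), (3,4)(W), (3,2)(W) are all W)
(4,1): L (options (1,1)(W), (4,0)(W) are all W)
(4,3): L (options (1,3)(W), (4,2)(W), (4,0)(W) are all W)
(4,5): L (options (1,5)(W), (4,4)(W), (4,2)(W) are all W)
(5,1): L (options (2,1)(W), (0,1)(W), (5,0)(W) are all W)
(5,3): L (options (2,3)(W), (0,3)(W), (5,2)(W), (5,0)(W) are all W)
(5,5): L (options (2,5)(W), (0,5)(W), (5,4)(W), (5,2)(W) are all W)
Every other cell has at least one move into one of the L cells above, so it is W.
(5,5): one of the L cells justified above, so L
(4,0): the move to (1,0) reaches an L cell, so W

(5,5): L, (4,0): W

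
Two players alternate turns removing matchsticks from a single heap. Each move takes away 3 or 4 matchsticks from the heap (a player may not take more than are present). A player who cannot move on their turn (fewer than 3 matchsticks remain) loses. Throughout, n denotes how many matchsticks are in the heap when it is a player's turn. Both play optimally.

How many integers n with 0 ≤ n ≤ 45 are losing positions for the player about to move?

21

Positions with no move are L. A position that does have a move is losing for the player to move precisely when every available move leads to a winning position for the opponent. Fill in the labels:
n=0: no move → L
n=1: no move → L
n=2: no move → L
n=3: W (go to 0, an L position)
n=4: W (go to 1, an L position)
n=5: W (go to 2, an L position)
n=6: W (go to 2, an L position)
n=7: L (options 4(W), 3(W) are all W)
n=8: L (options 5(W), 4(W) are all W)
n=9: L (options 6(W), 5(W) are all W)
n=10: W (go to 7, an L position)
n=11: W (go to 8, an L position)
n=12: W (go to 9, an L position)
n=13: W (go to 9, an L position)
n=14: L (options 11(W), 10(W) are all W)
n=15: L (options 12(W), 11(W) are all W)
n=16: L (options 13(W), 12(W) are all W)
n=17: W (go to 14, an L position)
n=18: W (go to 15, an L position)
n=19: W (go to 16, an L position)
n=20: W (go to 16, an L position)
n=21: L (options 18(W), 17(W) are all W)
n=22: L (options 19(W), 18(W) are all W)
n=23: L (options 20(W), 19(W) are all W)
n=24: W (go to 21, an L position)
n=25: W (go to 22, an L position)
n=26: W (go to 23, an L position)
n=27: W (go to 23, an L position)
n=28: L (options 25(W), 24(W) are all W)
n=29: L (options 26(W), 25(W) are all W)
n=30: L (options 27(W), 26(W) are all W)
n=31: W (go to 28, an L position)
n=32: W (go to 29, an L position)
n=33: W (go to 30, an L position)
n=34: W (go to 30, an L position)
n=35: L (options 32(W), 31(W) are all W)
n=36: L (options 33(W), 32(W) are all W)
n=37: L (options 34(W), 33(W) are all W)
n=38: W (go to 35, an L position)
n=39: W (go to 36, an L position)
n=40: W (go to 37, an L position)
n=41: W (go to 37, an L position)
n=42: L (options 39(W), 38(W) are all W)
n=43: L (options 40(W), 39(W) are all W)
n=44: L (options 41(W), 40(W) are all W)
n=45: W (go to 42, an L position)
L entries with 0 ≤ n ≤ 45: n = 0, 1, 2, 7, 8, 9, 14, 15, 16, 21, 22, 23, 28, 29, 30, 35, 36, 37, 42, 43, 44; that makes 21.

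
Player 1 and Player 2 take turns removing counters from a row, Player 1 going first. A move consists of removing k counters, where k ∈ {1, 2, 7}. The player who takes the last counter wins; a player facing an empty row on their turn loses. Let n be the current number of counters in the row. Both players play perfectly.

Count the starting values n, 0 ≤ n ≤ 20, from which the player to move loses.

7

Classify positions by backward induction: terminal positions (no move available) are L. From any other position, the mover wins iff some move reaches an L.
n=0: no move → L
n=1: →0(L), so W
n=2: →0(L), so W
n=3: →2(W), 1(W) — all W, so L
n=4: →3(L), so W
n=5: →3(L), so W
n=6: →5(W), 4(W) — all W, so L
n=7: →6(L), so W
n=8: →6(L), so W
n=9: →8(W), 7(W), 2(W) — all W, so L
n=10: →9(L), so W
n=11: →9(L), so W
n=12: →11(W), 10(W), 5(W) — all W, so L
n=13: →12(L), so W
n=14: →12(L), so W
n=15: →14(W), 13(W), 8(W) — all W, so L
n=16: →15(L), so W
n=17: →15(L), so W
n=18: →17(W), 16(W), 11(W) — all W, so L
n=19: →18(L), so W
n=20: →18(L), so W
L entries with 0 ≤ n ≤ 20: n = 0, 3, 6, 9, 12, 15, 18; that makes 7.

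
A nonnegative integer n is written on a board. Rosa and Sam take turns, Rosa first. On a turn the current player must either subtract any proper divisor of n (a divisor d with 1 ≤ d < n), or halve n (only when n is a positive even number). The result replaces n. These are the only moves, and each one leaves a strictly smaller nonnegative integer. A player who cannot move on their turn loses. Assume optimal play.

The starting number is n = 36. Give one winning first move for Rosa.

Compute win/loss labels from the base case upward. A position with no move is L. Any other position is W if it can reach an L in one move, else L.
n=0: no move → L
n=1: no move → L
n=2: →1(L), so W
n=3: →2(W) only, which is W, so L
n=4: →3(L), so W
n=5: →4(W) only, which is W, so L
n=6: →3(L), so W
n=7: →6(W) only, which is W, so L
n=8: →7(L), so W
n=9: →6(W), 8(W) — all W, so L
n=10: →5(L), so W
n=11: →10(W) only, which is W, so L
n=12: →9(L), so W
n=13: →12(W) only, which is W, so L
n=14: →7(L), so W
n=15: →10(W), 12(W), 14(W) — all W, so L
n=16: →15(L), so W
n=17: →16(W) only, which is W, so L
n=18: →9(L), so W
n=19: →18(W) only, which is W, so L
n=20: →15(L), so W
n=21: →14(W), 18(W), 20(W) — all W, so L
n=22: →11(L), so W
n=23: →22(W) only, which is W, so L
n=24: →21(L), so W
n=25: →20(W), 24(W) — all W, so L
n=26: →13(L), so W
n=27: →18(W), 24(W), 26(W) — all W, so L
n=28: →21(L), so W
n=29: →28(W) only, which is W, so L
n=30: →15(L), so W
n=31: →30(W) only, which is W, so L
n=32: →31(L), so W
n=33: →22(W), 30(W), 32(W) — all W, so L
n=34: →17(L), so W
n=35: →28(W), 30(W), 34(W) — all W, so L
n=36: →27(L), so W
From 36, the L positions reachable in one move are: 27, 33, 35. Any move reaching one of these is winning.

Move to 27.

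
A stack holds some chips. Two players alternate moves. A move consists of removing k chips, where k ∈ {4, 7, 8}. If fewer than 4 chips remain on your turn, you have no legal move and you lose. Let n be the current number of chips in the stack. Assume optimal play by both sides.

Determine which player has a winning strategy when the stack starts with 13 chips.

The second player wins.

Compute win/loss labels from the base case upward. A position with no move is L. Any other position is W if it can reach an L in one move, else L.
n=0: no move → L
n=1: no move → L
n=2: no move → L
n=3: no move → L
n=4: →0(L), so W
n=5: →1(L), so W
n=6: →2(L), so W
n=7: →3(L), so W
n=8: →1(L), so W
n=9: →2(L), so W
n=10: →3(L), so W
n=11: →3(L), so W
n=12: →8(W), 5(W), 4(W) — all W, so L
n=13: →9(W), 6(W), 5(W) — all W, so L
Every move from 13 reaches a W position, so the mover loses.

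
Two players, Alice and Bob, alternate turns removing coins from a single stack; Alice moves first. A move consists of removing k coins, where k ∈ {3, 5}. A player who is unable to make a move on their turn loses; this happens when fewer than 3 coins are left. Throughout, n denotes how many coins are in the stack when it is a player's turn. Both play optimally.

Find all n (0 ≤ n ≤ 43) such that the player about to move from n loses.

0, 1, 2, 8, 9, 10, 16, 17, 18, 24, 25, 26, 32, 33, 34, 40, 41, 42

Compute win/loss labels from the base case upward. A position with no move is L. Any other position is W if it can reach an L in one move, else L.
n=0: no move → L
n=1: no move → L
n=2: no move → L
n=3: can move to 0, which is L ⇒ W
n=4: can move to 1, which is L ⇒ W
n=5: can move to 2, which is L ⇒ W
n=6: can move to 1, which is L ⇒ W
n=7: can move to 2, which is L ⇒ W
n=8: moves to 5(W), 3(W); every one is W ⇒ L
n=9: moves to 6(W), 4(W); every one is W ⇒ L
n=10: moves to 7(W), 5(W); every one is W ⇒ L
n=11: can move to 8, which is L ⇒ W
n=12: can move to 9, which is L ⇒ W
n=13: can move to 10, which is L ⇒ W
n=14: can move to 9, which is L ⇒ W
n=15: can move to 10, which is L ⇒ W
n=16: moves to 13(W), 11(W); every one is W ⇒ L
n=17: moves to 14(W), 12(W); every one is W ⇒ L
n=18: moves to 15(W), 13(W); every one is W ⇒ L
n=19: can move to 16, which is L ⇒ W
n=20: can move to 17, which is L ⇒ W
n=21: can move to 18, which is L ⇒ W
n=22: can move to 17, which is L ⇒ W
n=23: can move to 18, which is L ⇒ W
n=24: moves to 21(W), 19(W); every one is W ⇒ L
n=25: moves to 22(W), 20(W); every one is W ⇒ L
n=26: moves to 23(W), 21(W); every one is W ⇒ L
n=27: can move to 24, which is L ⇒ W
n=28: can move to 25, which is L ⇒ W
n=29: can move to 26, which is L ⇒ W
n=30: can move to 25, which is L ⇒ W
n=31: can move to 26, which is L ⇒ W
n=32: moves to 29(W), 27(W); every one is W ⇒ L
n=33: moves to 30(W), 28(W); every one is W ⇒ L
n=34: moves to 31(W), 29(W); every one is W ⇒ L
n=35: can move to 32, which is L ⇒ W
n=36: can move to 33, which is L ⇒ W
n=37: can move to 34, which is L ⇒ W
n=38: can move to 33, which is L ⇒ W
n=39: can move to 34, which is L ⇒ W
n=40: moves to 37(W), 35(W); every one is W ⇒ L
n=41: moves to 38(W), 36(W); every one is W ⇒ L
n=42: moves to 39(W), 37(W); every one is W ⇒ L
n=43: can move to 40, which is L ⇒ W
The losing starting values of n are exactly the entries labelled L in this table (18 of them).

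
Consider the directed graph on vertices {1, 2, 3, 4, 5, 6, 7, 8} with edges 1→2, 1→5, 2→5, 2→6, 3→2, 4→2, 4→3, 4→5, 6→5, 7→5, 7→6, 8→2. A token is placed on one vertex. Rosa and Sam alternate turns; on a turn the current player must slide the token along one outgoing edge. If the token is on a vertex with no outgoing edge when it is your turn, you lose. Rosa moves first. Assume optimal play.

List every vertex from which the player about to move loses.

Label each position W (a win for the player to move) or L (a loss). A position with no legal move is L; any other position is W exactly when some move reaches an L, and L when every move reaches a W.
Every edge goes from a vertex to one that appears earlier in the order 5, 6, 2, 7, 3, 1, 4, 8, so processing vertices in that order labels each vertex after all of its successors.
5: no outgoing edge → L
6: →5(L), so W
2: →5(L), so W
7: →5(L), so W
3: →2(W) only, which is W, so L
1: →5(L), so W
4: →3(L), so W
8: →2(W) only, which is W, so L
Reading off the rows marked L gives the requested list; there are 3 such vertices.

3, 5, 8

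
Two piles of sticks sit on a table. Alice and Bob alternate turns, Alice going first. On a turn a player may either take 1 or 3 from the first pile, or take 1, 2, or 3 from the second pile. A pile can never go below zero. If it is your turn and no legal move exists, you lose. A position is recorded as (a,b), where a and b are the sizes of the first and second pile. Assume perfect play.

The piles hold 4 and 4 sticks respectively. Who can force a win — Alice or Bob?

Classify positions by backward induction: terminal positions (no move available) are L. From any other position, the mover wins iff some move reaches an L.
No move ever increases a pile, so every position that can arise here has a ≤ 4 and b ≤ 4; it is enough to label the cells with 0 ≤ a ≤ 4 and 0 ≤ b ≤ 4.
Every move lowers a or b (never raises either), so fill the grid row by row in increasing a, and left to right within a row: each cell's successors are then already labelled.
      b=0  b=1  b=2  b=3  b=4
a=0:    L    W    W    W    L
a=1:    W    L    W    W    W
a=2:    L    W    W    W    L
a=3:    W    L    W    W    W
a=4:    L    W    W    W    L
Cells with no legal move (terminal, hence L): (0,0).
The remaining L cells, each justified by listing all of its moves:
(0,4): →(0,3)(W), (0,2)(W), (0,1)(W) — all W, so L
(1,1): →(0,1)(W), (1,0)(W) — all W, so L
(2,0): →(1,0)(W) only, which is W, so L
(2,4): →(1,4)(W), (2,3)(W), (2,2)(W), (2,1)(W) — all W, so L
(3,1): →(2,1)(W), (0,1)(W), (3,0)(W) — all W, so L
(4,0): →(3,0)(W), (1,0)(W) — all W, so L
(4,4): →(3,4)(W), (1,4)(W), (4,3)(W), (4,2)(W), (4,1)(W) — all W, so L
Every other cell has at least one move into one of the L cells above, so it is W.
The starting position (4,4) is L: whatever Alice does, the opponent receives a W position.

Bob wins.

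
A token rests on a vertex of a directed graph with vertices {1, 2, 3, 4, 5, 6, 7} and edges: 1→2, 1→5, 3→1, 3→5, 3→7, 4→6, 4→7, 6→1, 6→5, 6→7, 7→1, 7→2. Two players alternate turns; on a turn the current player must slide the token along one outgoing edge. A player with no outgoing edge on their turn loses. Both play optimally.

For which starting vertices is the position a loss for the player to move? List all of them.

2, 4, 5

Build the W/L table. Terminal = L. A non-terminal position is W if it has a move to some L; otherwise it is L.
Every edge goes from a vertex to one that appears earlier in the order 2, 5, 1, 7, 6, 4, 3, so processing vertices in that order labels each vertex after all of its successors.
2: no outgoing edge → L
5: no outgoing edge → L
1: →5(L), so W
7: →2(L), so W
6: →5(L), so W
4: →6(W), 7(W) — all W, so L
3: →5(L), so W
Reading off the rows marked L gives the requested list; there are 3 such vertices.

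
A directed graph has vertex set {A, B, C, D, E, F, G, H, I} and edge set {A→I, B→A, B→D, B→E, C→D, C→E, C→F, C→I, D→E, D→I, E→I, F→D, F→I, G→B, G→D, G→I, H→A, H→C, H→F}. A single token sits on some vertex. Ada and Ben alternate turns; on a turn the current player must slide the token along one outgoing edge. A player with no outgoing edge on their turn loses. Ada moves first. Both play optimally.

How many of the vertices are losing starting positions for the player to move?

3

Compute win/loss labels from the base case upward. A position with no move is L. Any other position is W if it can reach an L in one move, else L.
Every edge goes from a vertex to one that appears earlier in the order I, E, D, F, A, B, C, H, G, so processing vertices in that order labels each vertex after all of its successors.
I: no outgoing edge → L
E: W (go to I, an L position)
D: W (go to I, an L position)
F: W (go to I, an L position)
A: W (go to I, an L position)
B: L (options A(W), D(W), E(W) are all W)
C: W (go to I, an L position)
H: L (options C(W), A(W), F(W) are all W)
G: W (go to B, an L position)
The L vertices are B, H, I; that is 3 in all.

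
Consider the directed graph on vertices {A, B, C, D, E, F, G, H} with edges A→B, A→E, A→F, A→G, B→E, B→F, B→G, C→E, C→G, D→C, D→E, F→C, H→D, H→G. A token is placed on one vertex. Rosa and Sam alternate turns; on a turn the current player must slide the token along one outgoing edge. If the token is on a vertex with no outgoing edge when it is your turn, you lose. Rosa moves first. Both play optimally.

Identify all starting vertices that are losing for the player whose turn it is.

Classify positions by backward induction: terminal positions (no move available) are L. From any other position, the mover wins iff some move reaches an L.
Every edge goes from a vertex to one that appears earlier in the order E, G, C, D, F, B, A, H, so processing vertices in that order labels each vertex after all of its successors.
E: no outgoing edge → L
G: no outgoing edge → L
C: W (go to G, an L position)
D: W (go to E, an L position)
F: L (sole option C(W) is W)
B: W (go to F, an L position)
A: W (go to F, an L position)
H: W (go to G, an L position)
Reading off the rows marked L gives the requested list; there are 3 such vertices.

E, F, G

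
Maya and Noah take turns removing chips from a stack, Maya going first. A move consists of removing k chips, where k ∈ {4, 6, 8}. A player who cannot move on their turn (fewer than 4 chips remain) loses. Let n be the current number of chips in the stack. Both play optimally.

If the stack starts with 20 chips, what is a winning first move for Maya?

Remove 6, leaving 14.

Label each position W (a win for the player to move) or L (a loss). A position with no legal move is L; any other position is W exactly when some move reaches an L, and L when every move reaches a W.
n=0: no move → L
n=1: no move → L
n=2: no move → L
n=3: no move → L
n=4: →0(L), so W
n=5: →1(L), so W
n=6: →2(L), so W
n=7: →3(L), so W
n=8: →2(L), so W
n=9: →3(L), so W
n=10: →2(L), so W
n=11: →3(L), so W
n=12: →8(W), 6(W), 4(W) — all W, so L
n=13: →9(W), 7(W), 5(W) — all W, so L
n=14: →10(W), 8(W), 6(W) — all W, so L
n=15: →11(W), 9(W), 7(W) — all W, so L
n=16: →12(L), so W
n=17: →13(L), so W
n=18: →14(L), so W
n=19: →15(L), so W
n=20: →14(L), so W
From 20, the L positions reachable in one move are: 14, 12. Any move reaching one of these is winning.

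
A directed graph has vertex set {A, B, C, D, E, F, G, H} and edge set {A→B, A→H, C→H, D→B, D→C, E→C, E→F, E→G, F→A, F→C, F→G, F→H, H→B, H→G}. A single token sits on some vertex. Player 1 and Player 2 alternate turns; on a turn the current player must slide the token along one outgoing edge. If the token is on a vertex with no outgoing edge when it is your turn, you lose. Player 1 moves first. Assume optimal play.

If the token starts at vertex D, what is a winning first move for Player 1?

Move to C.

Build the W/L table. Terminal = L. A non-terminal position is W if it has a move to some L; otherwise it is L.
Every edge goes from a vertex to one that appears earlier in the order B, G, H, A, C, D, F, E, so processing vertices in that order labels each vertex after all of its successors.
B: no outgoing edge → L
G: no outgoing edge → L
H: →G(L), so W
A: →B(L), so W
C: →H(W) only, which is W, so L
D: →C(L), so W
F: →C(L), so W
E: →C(L), so W
From D, the L positions reachable in one move are: C, B. Any move reaching one of these is winning.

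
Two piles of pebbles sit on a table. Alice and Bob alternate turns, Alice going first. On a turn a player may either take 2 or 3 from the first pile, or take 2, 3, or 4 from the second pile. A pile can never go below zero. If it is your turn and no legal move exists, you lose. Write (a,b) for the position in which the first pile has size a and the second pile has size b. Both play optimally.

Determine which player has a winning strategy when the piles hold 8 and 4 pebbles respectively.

Compute win/loss labels from the base case upward. A position with no move is L. Any other position is W if it can reach an L in one move, else L.
No move ever increases a pile, so every position that can arise here has a ≤ 8 and b ≤ 4; it is enough to label the cells with 0 ≤ a ≤ 8 and 0 ≤ b ≤ 4.
Every move lowers a or b (never raises either), so fill the grid row by row in increasing a, and left to right within a row: each cell's successors are then already labelled.
      b=0  b=1  b=2  b=3  b=4
a=0:    L    L    W    W    W
a=1:    L    L    W    W    W
a=2:    W    W    L    L    W
a=3:    W    W    L    L    W
a=4:    W    W    W    W    L
a=5:    L    L    W    W    W
a=6:    L    L    W    W    W
a=7:    W    W    L    L    W
a=8:    W    W    L    L    W
Cells with no legal move (terminal, hence L): (0,0), (0,1), (1,0), (1,1).
The remaining L cells, each justified by listing all of its moves:
(2,2): moves to (0,2)(W), (2,0)(W); every one is W ⇒ L
(2,3): moves to (0,3)(W), (2,1)(W), (2,0)(W); every one is W ⇒ L
(3,2): moves to (1,2)(W), (0,2)(W), (3,0)(W); every one is W ⇒ L
(3,3): moves to (1,3)(W), (0,3)(W), (3,1)(W), (3,0)(W); every one is W ⇒ L
(4,4): moves to (2,4)(W), (1,4)(W), (4,2)(W), (4,1)(W), (4,0)(W); every one is W ⇒ L
(5,0): moves to (3,0)(W), (2,0)(W); every one is W ⇒ L
(5,1): moves to (3,1)(W), (2,1)(W); every one is W ⇒ L
(6,0): moves to (4,0)(W), (3,0)(W); every one is W ⇒ L
(6,1): moves to (4,1)(W), (3,1)(W); every one is W ⇒ L
(7,2): moves to (5,2)(W), (4,2)(W), (7,0)(W); every one is W ⇒ L
(7,3): moves to (5,3)(W), (4,3)(W), (7,1)(W), (7,0)(W); every one is W ⇒ L
(8,2): moves to (6,2)(W), (5,2)(W), (8,0)(W); every one is W ⇒ L
(8,3): moves to (6,3)(W), (5,3)(W), (8,1)(W), (8,0)(W); every one is W ⇒ L
Every other cell has at least one move into one of the L cells above, so it is W.
From (8,4) Alice can move to (8,2), reaching an L position.

Alice wins.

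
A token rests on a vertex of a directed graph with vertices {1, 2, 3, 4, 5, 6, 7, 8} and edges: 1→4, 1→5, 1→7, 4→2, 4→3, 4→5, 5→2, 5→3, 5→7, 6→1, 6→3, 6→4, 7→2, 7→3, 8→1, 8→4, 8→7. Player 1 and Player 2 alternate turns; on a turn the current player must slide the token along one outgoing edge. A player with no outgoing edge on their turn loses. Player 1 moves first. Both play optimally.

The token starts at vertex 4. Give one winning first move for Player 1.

Move to 2.

Use the standard recursion: the mover loses at a terminal position; elsewhere, the mover wins exactly when some move hands the opponent an L position.
Every edge goes from a vertex to one that appears earlier in the order 3, 2, 7, 5, 4, 1, 6, 8, so processing vertices in that order labels each vertex after all of its successors.
3: no outgoing edge → L
2: no outgoing edge → L
7: reaches L-position 2 → W
5: reaches L-position 2 → W
4: reaches L-position 2 → W
1: only reaches 4(W), 5(W), 7(W), all W → L
6: reaches L-position 1 → W
8: reaches L-position 1 → W
From 4, the L positions reachable in one move are: 2, 3. Any move reaching one of these is winning.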